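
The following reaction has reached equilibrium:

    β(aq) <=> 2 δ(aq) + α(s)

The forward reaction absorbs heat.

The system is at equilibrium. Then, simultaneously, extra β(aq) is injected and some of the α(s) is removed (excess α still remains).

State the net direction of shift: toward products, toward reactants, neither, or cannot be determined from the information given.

Adding β (aq), a reactant, drives the reaction to the right.
α is a pure solid; its activity is 1 regardless of amount, so Q is unaffected — no shift from this change.
Only the nonzero effect(s) matter; the net shift is to the right.

right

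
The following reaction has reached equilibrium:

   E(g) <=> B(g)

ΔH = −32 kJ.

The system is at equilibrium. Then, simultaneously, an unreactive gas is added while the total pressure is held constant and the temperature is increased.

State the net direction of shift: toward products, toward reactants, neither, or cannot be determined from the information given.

Adding inert gas at constant total pressure expands the volume, scaling every reacting partial pressure by the same factor. Δn_gas = 1 − 1 = 0, so Q is unchanged — no shift.
The forward reaction is exothermic. Raising T favours the endothermic direction — shift to the left.
Only the nonzero effect(s) matter; the net shift is to the left.

left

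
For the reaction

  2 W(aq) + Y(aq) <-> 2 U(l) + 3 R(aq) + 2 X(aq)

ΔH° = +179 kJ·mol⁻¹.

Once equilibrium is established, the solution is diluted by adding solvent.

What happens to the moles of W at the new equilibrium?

Dilution lowers every aqueous concentration by the same factor. Δn_aq = 5 − 3 = +2, so the system shifts toward the side with more dissolved moles — to the right.
The net shift is to the right. W is a reactant, so its amount decreases.

decreases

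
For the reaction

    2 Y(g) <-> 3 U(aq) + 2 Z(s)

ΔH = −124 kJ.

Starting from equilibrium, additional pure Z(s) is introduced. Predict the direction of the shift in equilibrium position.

no shift

Z is a pure solid; its activity is 1 regardless of amount, so Q is unaffected — no shift from this change.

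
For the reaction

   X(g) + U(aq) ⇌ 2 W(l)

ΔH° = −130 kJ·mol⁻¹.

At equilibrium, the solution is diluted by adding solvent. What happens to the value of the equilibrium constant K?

The equilibrium constant depends only on temperature. This perturbation may move the position of equilibrium, but since T is unchanged, K itself is unchanged.

unchanged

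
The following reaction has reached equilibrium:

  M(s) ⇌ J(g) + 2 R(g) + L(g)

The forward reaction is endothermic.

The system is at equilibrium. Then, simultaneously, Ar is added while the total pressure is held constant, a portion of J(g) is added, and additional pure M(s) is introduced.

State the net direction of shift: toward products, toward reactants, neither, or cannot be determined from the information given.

cannot be determined

Adding inert gas at constant total pressure expands the volume and lowers every reacting partial pressure. With Δn_gas = 4 − 0 = +4, Q moves away from K toward the side with fewer gas moles, so the system shifts toward the side with more gas moles — to the right.
Adding J (g), a product, drives the reaction to the left.
M is a pure solid; its activity is 1 regardless of amount, so Q is unaffected — no shift from this change.
The individual effects push in opposite directions; without quantitative information the net direction cannot be determined.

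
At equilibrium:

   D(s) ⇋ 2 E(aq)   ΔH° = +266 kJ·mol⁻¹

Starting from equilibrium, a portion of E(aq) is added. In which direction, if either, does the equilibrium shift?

left

Adding E (aq), a product, drives the reaction to the left.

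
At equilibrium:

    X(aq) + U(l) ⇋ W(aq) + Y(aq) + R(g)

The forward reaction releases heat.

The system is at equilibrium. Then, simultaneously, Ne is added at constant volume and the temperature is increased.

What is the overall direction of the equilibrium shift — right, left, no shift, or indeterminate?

At constant volume, adding an inert gas leaves every reacting species' partial pressure unchanged, so Q is unchanged — no shift from this change.
The forward reaction is exothermic. Raising T favours the endothermic direction — shift to the left.
Only the nonzero effect(s) matter; the net shift is to the left.

left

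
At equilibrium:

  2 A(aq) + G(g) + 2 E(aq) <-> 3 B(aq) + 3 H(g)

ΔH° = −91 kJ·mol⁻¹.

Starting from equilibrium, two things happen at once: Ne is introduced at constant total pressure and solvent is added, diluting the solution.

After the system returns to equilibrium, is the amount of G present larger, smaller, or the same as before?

Adding inert gas at constant total pressure expands the volume and lowers every reacting partial pressure. With Δn_gas = 3 − 1 = +2, Q moves away from K toward the side with fewer gas moles, so the system shifts toward the side with more gas moles — to the right.
Dilution lowers every aqueous concentration by the same factor. Δn_aq = 3 − 4 = -1, so the system shifts toward the side with more dissolved moles — to the left.
The two effects oppose each other, so the net shift — and hence the change in G — cannot be determined from the given information.

cannot be determined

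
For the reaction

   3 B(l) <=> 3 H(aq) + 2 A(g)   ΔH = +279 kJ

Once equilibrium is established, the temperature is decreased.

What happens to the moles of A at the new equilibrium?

The forward reaction is endothermic. Lowering T favours the exothermic direction — shift to the left.
The net shift is to the left. A is a product, so its amount decreases.

decreases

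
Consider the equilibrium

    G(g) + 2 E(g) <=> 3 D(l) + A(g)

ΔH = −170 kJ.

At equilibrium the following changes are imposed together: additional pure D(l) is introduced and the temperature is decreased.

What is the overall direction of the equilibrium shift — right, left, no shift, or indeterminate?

right

D is a pure liquid; its activity is 1 regardless of amount, so Q is unaffected — no shift from this change.
The forward reaction is exothermic. Lowering T favours the exothermic direction — shift to the right.
Only the nonzero effect(s) matter; the net shift is to the right.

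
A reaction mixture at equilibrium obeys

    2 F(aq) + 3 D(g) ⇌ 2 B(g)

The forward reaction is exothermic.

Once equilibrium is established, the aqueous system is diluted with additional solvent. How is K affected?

The equilibrium constant depends only on temperature. This perturbation may move the position of equilibrium, but since T is unchanged, K itself is unchanged.

unchanged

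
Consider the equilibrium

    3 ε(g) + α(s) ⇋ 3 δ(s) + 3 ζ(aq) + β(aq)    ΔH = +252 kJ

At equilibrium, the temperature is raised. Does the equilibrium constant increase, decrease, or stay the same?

increases

K depends on temperature via the van 't Hoff relation. The forward reaction is endothermic, so raising T increases K.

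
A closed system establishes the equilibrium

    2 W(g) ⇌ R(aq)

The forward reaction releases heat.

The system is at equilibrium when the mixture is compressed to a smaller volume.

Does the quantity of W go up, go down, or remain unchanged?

Gas moles: reactants 2, products 0 (Δn_gas = -2). Compression shifts the system toward the side with fewer moles of gas — to the right.
The net shift is to the right. W is a reactant, so its amount decreases.

decreases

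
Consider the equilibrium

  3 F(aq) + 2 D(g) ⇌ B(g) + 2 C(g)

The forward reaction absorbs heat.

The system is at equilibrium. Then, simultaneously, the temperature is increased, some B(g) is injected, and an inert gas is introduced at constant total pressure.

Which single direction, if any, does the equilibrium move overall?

The forward reaction is endothermic. Raising T favours the endothermic direction — shift to the right.
Adding B (g), a product, drives the reaction to the left.
Adding inert gas at constant total pressure expands the volume and lowers every reacting partial pressure. With Δn_gas = 3 − 2 = +1, Q moves away from K toward the side with fewer gas moles, so the system shifts toward the side with more gas moles — to the right.
The individual effects push in opposite directions; without quantitative information the net direction cannot be determined.

cannot be determined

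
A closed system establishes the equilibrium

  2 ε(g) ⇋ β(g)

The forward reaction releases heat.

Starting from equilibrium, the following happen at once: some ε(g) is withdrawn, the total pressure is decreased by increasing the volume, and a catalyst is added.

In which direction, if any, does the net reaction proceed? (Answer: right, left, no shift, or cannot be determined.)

left

Removing ε (g), a reactant, drives the reaction to the left.
Gas moles: reactants 2, products 1 (Δn_gas = -1). Expansion shifts the system toward the side with more moles of gas — to the left.
A catalyst speeds both forward and reverse rates equally; it changes neither Q nor K — no shift from this change.
Only the nonzero effect(s) matter; the net shift is to the left.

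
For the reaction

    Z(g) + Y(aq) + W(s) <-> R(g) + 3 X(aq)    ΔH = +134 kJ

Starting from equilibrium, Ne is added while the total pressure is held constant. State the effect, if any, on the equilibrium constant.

The equilibrium constant depends only on temperature. This perturbation changes neither the position of equilibrium nor K.

unchanged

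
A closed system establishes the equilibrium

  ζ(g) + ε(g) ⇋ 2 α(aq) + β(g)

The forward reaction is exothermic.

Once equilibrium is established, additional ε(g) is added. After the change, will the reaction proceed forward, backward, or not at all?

Adding ε (g), a reactant, drives the reaction to the right.

right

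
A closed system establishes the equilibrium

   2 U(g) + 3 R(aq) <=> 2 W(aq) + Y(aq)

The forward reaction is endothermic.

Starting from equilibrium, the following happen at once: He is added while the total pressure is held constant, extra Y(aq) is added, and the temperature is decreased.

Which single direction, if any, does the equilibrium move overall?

Adding inert gas at constant total pressure expands the volume and lowers every reacting partial pressure. With Δn_gas = 0 − 2 = -2, Q moves away from K toward the side with fewer gas moles, so the system shifts toward the side with more gas moles — to the left.
Adding Y (aq), a product, drives the reaction to the left.
The forward reaction is endothermic. Lowering T favours the exothermic direction — shift to the left.
All effects act in the same direction — net shift to the left.

left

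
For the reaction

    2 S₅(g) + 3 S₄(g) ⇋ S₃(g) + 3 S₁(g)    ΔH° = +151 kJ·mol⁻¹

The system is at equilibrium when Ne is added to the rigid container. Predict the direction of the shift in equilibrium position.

no shift

At constant volume, adding an inert gas leaves every reacting species' partial pressure unchanged, so Q is unchanged — no shift from this change.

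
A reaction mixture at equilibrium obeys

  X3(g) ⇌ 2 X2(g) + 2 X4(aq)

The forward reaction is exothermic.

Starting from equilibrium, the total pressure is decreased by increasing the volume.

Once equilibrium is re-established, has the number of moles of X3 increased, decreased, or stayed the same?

Gas moles: reactants 1, products 2 (Δn_gas = +1). Expansion shifts the system toward the side with more moles of gas — to the right.
The net shift is to the right. X3 is a reactant, so its amount decreases.

decreases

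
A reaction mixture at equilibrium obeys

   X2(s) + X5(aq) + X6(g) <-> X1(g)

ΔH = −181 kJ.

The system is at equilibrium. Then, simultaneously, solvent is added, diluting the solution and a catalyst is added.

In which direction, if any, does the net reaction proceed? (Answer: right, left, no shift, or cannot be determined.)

Dilution lowers every aqueous concentration by the same factor. Δn_aq = 0 − 1 = -1, so the system shifts toward the side with more dissolved moles — to the left.
A catalyst speeds both forward and reverse rates equally; it changes neither Q nor K — no shift from this change.
Only the nonzero effect(s) matter; the net shift is to the left.

left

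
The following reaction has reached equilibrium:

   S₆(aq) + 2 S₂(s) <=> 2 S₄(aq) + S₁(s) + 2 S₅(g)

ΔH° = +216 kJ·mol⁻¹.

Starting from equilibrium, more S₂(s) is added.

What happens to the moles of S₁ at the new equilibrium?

unchanged

S₂ is a pure solid; its activity is 1 regardless of amount, so Q is unaffected — no shift from this change.
No net shift occurs, so the amount of S₁ is unchanged.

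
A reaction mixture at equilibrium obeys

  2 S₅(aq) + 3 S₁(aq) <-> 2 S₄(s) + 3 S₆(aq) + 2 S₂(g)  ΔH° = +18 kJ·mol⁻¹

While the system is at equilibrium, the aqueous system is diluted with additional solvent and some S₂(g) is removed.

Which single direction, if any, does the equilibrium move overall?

Dilution lowers every aqueous concentration by the same factor. Δn_aq = 3 − 5 = -2, so the system shifts toward the side with more dissolved moles — to the left.
Removing S₂ (g), a product, drives the reaction to the right.
The individual effects push in opposite directions; without quantitative information the net direction cannot be determined.

cannot be determined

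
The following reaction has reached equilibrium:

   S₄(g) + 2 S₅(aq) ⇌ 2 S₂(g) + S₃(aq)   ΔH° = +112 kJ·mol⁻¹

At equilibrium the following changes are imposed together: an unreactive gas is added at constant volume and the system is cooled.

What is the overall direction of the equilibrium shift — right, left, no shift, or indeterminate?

left

At constant volume, adding an inert gas leaves every reacting species' partial pressure unchanged, so Q is unchanged — no shift from this change.
The forward reaction is endothermic. Lowering T favours the exothermic direction — shift to the left.
Only the nonzero effect(s) matter; the net shift is to the left.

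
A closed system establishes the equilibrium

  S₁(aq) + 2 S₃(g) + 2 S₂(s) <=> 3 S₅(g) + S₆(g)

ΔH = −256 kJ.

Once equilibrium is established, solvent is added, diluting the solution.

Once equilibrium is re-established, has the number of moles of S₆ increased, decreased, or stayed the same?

decreases

Dilution lowers every aqueous concentration by the same factor. Δn_aq = 0 − 1 = -1, so the system shifts toward the side with more dissolved moles — to the left.
The net shift is to the left. S₆ is a product, so its amount decreases.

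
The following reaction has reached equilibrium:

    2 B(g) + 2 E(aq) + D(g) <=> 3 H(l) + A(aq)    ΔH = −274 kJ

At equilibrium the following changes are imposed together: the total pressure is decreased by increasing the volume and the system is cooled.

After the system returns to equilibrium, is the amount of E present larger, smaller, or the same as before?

Gas moles: reactants 3, products 0 (Δn_gas = -3). Expansion shifts the system toward the side with more moles of gas — to the left.
The forward reaction is exothermic. Lowering T favours the exothermic direction — shift to the right.
The two effects oppose each other, so the net shift — and hence the change in E — cannot be determined from the given information.

cannot be determined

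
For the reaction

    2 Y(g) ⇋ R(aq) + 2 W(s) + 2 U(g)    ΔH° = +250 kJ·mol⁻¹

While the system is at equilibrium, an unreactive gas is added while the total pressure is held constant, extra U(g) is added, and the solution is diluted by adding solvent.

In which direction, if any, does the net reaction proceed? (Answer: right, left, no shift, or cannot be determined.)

cannot be determined

Adding inert gas at constant total pressure expands the volume, scaling every reacting partial pressure by the same factor. Δn_gas = 2 − 2 = 0, so Q is unchanged — no shift.
Adding U (g), a product, drives the reaction to the left.
Dilution lowers every aqueous concentration by the same factor. Δn_aq = 1 − 0 = +1, so the system shifts toward the side with more dissolved moles — to the right.
The individual effects push in opposite directions; without quantitative information the net direction cannot be determined.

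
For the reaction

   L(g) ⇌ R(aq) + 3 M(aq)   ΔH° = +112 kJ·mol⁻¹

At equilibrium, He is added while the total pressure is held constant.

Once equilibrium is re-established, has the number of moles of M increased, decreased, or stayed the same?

Adding inert gas at constant total pressure expands the volume and lowers every reacting partial pressure. With Δn_gas = 0 − 1 = -1, Q moves away from K toward the side with fewer gas moles, so the system shifts toward the side with more gas moles — to the left.
The net shift is to the left. M is a product, so its amount decreases.

decreases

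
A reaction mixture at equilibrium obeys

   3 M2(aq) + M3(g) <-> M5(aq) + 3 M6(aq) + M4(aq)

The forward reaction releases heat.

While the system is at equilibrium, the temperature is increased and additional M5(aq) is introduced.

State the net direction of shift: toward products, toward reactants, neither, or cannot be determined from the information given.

The forward reaction is exothermic. Raising T favours the endothermic direction — shift to the left.
Adding M5 (aq), a product, drives the reaction to the left.
All effects act in the same direction — net shift to the left.

left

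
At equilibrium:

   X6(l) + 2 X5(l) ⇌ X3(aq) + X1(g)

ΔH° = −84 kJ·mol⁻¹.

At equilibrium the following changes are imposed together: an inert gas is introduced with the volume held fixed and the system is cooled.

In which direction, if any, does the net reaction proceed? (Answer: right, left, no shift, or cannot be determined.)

At constant volume, adding an inert gas leaves every reacting species' partial pressure unchanged, so Q is unchanged — no shift from this change.
The forward reaction is exothermic. Lowering T favours the exothermic direction — shift to the right.
Only the nonzero effect(s) matter; the net shift is to the right.

right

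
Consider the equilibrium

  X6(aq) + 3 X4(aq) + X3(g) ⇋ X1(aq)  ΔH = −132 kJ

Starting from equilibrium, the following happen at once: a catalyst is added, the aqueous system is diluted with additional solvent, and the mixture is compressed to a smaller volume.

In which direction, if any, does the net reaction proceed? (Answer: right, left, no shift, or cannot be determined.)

cannot be determined

A catalyst speeds both forward and reverse rates equally; it changes neither Q nor K — no shift from this change.
Dilution lowers every aqueous concentration by the same factor. Δn_aq = 1 − 4 = -3, so the system shifts toward the side with more dissolved moles — to the left.
Gas moles: reactants 1, products 0 (Δn_gas = -1). Compression shifts the system toward the side with fewer moles of gas — to the right.
The individual effects push in opposite directions; without quantitative information the net direction cannot be determined.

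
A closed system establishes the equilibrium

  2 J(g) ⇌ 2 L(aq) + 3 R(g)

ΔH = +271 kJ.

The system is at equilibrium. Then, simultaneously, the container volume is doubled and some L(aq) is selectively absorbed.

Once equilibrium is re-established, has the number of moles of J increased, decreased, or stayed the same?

decreases

Gas moles: reactants 2, products 3 (Δn_gas = +1). Expansion shifts the system toward the side with more moles of gas — to the right.
Removing L (aq), a product, drives the reaction to the right.
The net shift is to the right. J is a reactant, so its amount decreases.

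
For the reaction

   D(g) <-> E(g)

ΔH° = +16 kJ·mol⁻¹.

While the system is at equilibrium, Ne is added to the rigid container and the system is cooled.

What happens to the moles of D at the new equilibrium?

increases

At constant volume, adding an inert gas leaves every reacting species' partial pressure unchanged, so Q is unchanged — no shift from this change.
The forward reaction is endothermic. Lowering T favours the exothermic direction — shift to the left.
The net shift is to the left. D is a reactant, so its amount increases.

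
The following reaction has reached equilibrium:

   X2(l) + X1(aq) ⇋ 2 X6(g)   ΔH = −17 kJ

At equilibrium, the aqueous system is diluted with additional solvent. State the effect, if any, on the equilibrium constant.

unchanged

The equilibrium constant depends only on temperature. This perturbation may move the position of equilibrium, but since T is unchanged, K itself is unchanged.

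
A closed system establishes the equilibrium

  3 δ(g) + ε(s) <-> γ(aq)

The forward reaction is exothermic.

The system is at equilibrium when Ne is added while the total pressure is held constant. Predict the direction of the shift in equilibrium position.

left

Adding inert gas at constant total pressure expands the volume and lowers every reacting partial pressure. With Δn_gas = 0 − 3 = -3, Q moves away from K toward the side with fewer gas moles, so the system shifts toward the side with more gas moles — to the left.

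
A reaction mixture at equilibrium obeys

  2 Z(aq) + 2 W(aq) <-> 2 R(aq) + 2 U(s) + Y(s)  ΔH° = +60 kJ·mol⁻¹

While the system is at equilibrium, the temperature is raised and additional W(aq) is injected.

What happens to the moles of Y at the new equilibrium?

increases

The forward reaction is endothermic. Raising T favours the endothermic direction — shift to the right.
Adding W (aq), a reactant, drives the reaction to the right.
The net shift is to the right. Y is a product, so its amount increases.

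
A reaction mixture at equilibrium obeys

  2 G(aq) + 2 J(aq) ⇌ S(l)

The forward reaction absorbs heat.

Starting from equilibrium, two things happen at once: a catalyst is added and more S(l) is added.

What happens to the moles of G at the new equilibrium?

unchanged

A catalyst speeds both forward and reverse rates equally; it changes neither Q nor K — no shift from this change.
S is a pure liquid; its activity is 1 regardless of amount, so Q is unaffected — no shift from this change.
No net shift occurs, so the amount of G is unchanged.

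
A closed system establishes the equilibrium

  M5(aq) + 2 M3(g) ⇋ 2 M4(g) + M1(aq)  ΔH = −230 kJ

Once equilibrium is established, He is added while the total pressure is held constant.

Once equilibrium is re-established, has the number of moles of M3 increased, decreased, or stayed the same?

Adding inert gas at constant total pressure expands the volume, scaling every reacting partial pressure by the same factor. Δn_gas = 2 − 2 = 0, so Q is unchanged — no shift.
No net shift occurs, so the amount of M3 is unchanged.

unchanged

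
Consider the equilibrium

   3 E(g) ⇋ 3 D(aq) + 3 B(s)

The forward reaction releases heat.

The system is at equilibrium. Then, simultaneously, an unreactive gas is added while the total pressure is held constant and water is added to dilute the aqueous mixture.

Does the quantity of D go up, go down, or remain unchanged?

cannot be determined

Adding inert gas at constant total pressure expands the volume and lowers every reacting partial pressure. With Δn_gas = 0 − 3 = -3, Q moves away from K toward the side with fewer gas moles, so the system shifts toward the side with more gas moles — to the left.
Dilution lowers every aqueous concentration by the same factor. Δn_aq = 3 − 0 = +3, so the system shifts toward the side with more dissolved moles — to the right.
The two effects oppose each other, so the net shift — and hence the change in D — cannot be determined from the given information.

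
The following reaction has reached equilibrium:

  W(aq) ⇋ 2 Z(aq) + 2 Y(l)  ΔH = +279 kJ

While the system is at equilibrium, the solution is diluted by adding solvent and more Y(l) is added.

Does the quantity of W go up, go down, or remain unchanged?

decreases

Dilution lowers every aqueous concentration by the same factor. Δn_aq = 2 − 1 = +1, so the system shifts toward the side with more dissolved moles — to the right.
Y is a pure liquid; its activity is 1 regardless of amount, so Q is unaffected — no shift from this change.
The net shift is to the right. W is a reactant, so its amount decreases.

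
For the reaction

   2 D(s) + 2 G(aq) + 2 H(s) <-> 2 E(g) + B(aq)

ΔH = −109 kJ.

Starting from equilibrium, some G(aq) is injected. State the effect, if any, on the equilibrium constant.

unchanged

The equilibrium constant depends only on temperature. This perturbation may move the position of equilibrium, but since T is unchanged, K itself is unchanged.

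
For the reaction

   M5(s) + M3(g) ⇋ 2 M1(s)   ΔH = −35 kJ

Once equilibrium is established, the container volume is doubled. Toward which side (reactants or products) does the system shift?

Gas moles: reactants 1, products 0 (Δn_gas = -1). Expansion shifts the system toward the side with more moles of gas — to the left.

left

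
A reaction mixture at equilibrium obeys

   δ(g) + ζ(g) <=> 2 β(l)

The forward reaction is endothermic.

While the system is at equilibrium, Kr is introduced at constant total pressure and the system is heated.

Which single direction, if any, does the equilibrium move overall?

cannot be determined

Adding inert gas at constant total pressure expands the volume and lowers every reacting partial pressure. With Δn_gas = 0 − 2 = -2, Q moves away from K toward the side with fewer gas moles, so the system shifts toward the side with more gas moles — to the left.
The forward reaction is endothermic. Raising T favours the endothermic direction — shift to the right.
The individual effects push in opposite directions; without quantitative information the net direction cannot be determined.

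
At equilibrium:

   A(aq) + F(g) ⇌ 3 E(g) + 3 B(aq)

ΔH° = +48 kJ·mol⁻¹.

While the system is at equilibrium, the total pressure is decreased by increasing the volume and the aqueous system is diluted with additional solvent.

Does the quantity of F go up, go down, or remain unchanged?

decreases

Gas moles: reactants 1, products 3 (Δn_gas = +2). Expansion shifts the system toward the side with more moles of gas — to the right.
Dilution lowers every aqueous concentration by the same factor. Δn_aq = 3 − 1 = +2, so the system shifts toward the side with more dissolved moles — to the right.
The net shift is to the right. F is a reactant, so its amount decreases.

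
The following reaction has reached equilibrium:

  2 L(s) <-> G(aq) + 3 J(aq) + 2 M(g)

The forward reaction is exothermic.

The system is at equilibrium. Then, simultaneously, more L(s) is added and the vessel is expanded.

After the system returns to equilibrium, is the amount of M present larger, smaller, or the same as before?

increases

L is a pure solid; its activity is 1 regardless of amount, so Q is unaffected — no shift from this change.
Gas moles: reactants 0, products 2 (Δn_gas = +2). Expansion shifts the system toward the side with more moles of gas — to the right.
The net shift is to the right. M is a product, so its amount increases.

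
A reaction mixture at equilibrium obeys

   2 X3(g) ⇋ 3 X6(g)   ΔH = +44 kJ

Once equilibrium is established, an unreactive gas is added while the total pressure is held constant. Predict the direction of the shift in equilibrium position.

right

Adding inert gas at constant total pressure expands the volume and lowers every reacting partial pressure. With Δn_gas = 3 − 2 = +1, Q moves away from K toward the side with fewer gas moles, so the system shifts toward the side with more gas moles — to the right.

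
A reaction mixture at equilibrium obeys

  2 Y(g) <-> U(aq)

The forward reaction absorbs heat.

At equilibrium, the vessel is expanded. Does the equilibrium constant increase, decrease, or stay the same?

unchanged

The equilibrium constant depends only on temperature. This perturbation may move the position of equilibrium, but since T is unchanged, K itself is unchanged.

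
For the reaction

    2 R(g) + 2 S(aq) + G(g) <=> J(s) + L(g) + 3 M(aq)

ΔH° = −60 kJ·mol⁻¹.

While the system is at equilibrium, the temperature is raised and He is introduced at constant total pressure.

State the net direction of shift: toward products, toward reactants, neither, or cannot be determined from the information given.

The forward reaction is exothermic. Raising T favours the endothermic direction — shift to the left.
Adding inert gas at constant total pressure expands the volume and lowers every reacting partial pressure. With Δn_gas = 1 − 3 = -2, Q moves away from K toward the side with fewer gas moles, so the system shifts toward the side with more gas moles — to the left.
All effects act in the same direction — net shift to the left.

left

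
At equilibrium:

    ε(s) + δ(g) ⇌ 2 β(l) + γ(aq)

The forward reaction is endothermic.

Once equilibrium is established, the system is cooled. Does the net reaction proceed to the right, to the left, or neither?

left

The forward reaction is endothermic. Lowering T favours the exothermic direction — shift to the left.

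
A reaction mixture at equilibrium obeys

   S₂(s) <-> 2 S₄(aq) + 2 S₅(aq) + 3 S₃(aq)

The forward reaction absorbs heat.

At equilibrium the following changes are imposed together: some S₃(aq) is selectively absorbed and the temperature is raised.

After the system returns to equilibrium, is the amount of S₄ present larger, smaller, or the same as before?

increases

Removing S₃ (aq), a product, drives the reaction to the right.
The forward reaction is endothermic. Raising T favours the endothermic direction — shift to the right.
The net shift is to the right. S₄ is a product, so its amount increases.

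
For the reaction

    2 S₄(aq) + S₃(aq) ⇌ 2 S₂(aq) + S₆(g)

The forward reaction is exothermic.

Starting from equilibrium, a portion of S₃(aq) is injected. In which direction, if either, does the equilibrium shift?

right

Adding S₃ (aq), a reactant, drives the reaction to the right.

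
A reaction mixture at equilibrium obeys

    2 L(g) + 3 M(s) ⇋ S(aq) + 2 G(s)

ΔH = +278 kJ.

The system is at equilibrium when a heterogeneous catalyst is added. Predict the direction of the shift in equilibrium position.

no shift

A catalyst speeds both forward and reverse rates equally; it changes neither Q nor K — no shift from this change.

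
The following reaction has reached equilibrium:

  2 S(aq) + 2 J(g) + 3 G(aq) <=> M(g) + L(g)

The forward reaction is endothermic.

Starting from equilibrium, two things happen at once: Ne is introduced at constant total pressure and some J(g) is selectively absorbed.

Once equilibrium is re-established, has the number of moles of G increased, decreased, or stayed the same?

increases

Adding inert gas at constant total pressure expands the volume, scaling every reacting partial pressure by the same factor. Δn_gas = 2 − 2 = 0, so Q is unchanged — no shift.
Removing J (g), a reactant, drives the reaction to the left.
The net shift is to the left. G is a reactant, so its amount increases.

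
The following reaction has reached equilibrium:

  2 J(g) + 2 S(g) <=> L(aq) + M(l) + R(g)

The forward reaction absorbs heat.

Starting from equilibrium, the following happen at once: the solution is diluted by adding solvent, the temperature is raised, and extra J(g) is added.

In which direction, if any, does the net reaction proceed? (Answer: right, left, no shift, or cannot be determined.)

right

Dilution lowers every aqueous concentration by the same factor. Δn_aq = 1 − 0 = +1, so the system shifts toward the side with more dissolved moles — to the right.
The forward reaction is endothermic. Raising T favours the endothermic direction — shift to the right.
Adding J (g), a reactant, drives the reaction to the right.
All effects act in the same direction — net shift to the right.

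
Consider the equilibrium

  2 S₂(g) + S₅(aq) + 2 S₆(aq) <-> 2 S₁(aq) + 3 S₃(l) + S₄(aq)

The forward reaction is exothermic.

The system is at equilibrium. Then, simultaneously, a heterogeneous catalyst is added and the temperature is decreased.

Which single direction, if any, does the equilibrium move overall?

right

A catalyst speeds both forward and reverse rates equally; it changes neither Q nor K — no shift from this change.
The forward reaction is exothermic. Lowering T favours the exothermic direction — shift to the right.
Only the nonzero effect(s) matter; the net shift is to the right.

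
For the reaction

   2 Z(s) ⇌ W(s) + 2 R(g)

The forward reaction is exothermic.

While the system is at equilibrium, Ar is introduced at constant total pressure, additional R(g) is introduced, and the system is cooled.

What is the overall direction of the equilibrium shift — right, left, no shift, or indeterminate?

cannot be determined

Adding inert gas at constant total pressure expands the volume and lowers every reacting partial pressure. With Δn_gas = 2 − 0 = +2, Q moves away from K toward the side with fewer gas moles, so the system shifts toward the side with more gas moles — to the right.
Adding R (g), a product, drives the reaction to the left.
The forward reaction is exothermic. Lowering T favours the exothermic direction — shift to the right.
The individual effects push in opposite directions; without quantitative information the net direction cannot be determined.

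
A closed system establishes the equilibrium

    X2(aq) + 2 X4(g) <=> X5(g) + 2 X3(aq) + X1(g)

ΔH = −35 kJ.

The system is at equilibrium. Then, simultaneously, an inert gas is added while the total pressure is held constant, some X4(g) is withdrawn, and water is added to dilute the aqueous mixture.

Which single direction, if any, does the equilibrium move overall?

cannot be determined

Adding inert gas at constant total pressure expands the volume, scaling every reacting partial pressure by the same factor. Δn_gas = 2 − 2 = 0, so Q is unchanged — no shift.
Removing X4 (g), a reactant, drives the reaction to the left.
Dilution lowers every aqueous concentration by the same factor. Δn_aq = 2 − 1 = +1, so the system shifts toward the side with more dissolved moles — to the right.
The individual effects push in opposite directions; without quantitative information the net direction cannot be determined.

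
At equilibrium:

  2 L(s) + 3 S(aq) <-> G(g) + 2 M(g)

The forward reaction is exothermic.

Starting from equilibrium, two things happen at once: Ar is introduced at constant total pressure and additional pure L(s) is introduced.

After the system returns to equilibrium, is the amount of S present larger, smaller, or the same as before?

Adding inert gas at constant total pressure expands the volume and lowers every reacting partial pressure. With Δn_gas = 3 − 0 = +3, Q moves away from K toward the side with fewer gas moles, so the system shifts toward the side with more gas moles — to the right.
L is a pure solid; its activity is 1 regardless of amount, so Q is unaffected — no shift from this change.
The net shift is to the right. S is a reactant, so its amount decreases.

decreases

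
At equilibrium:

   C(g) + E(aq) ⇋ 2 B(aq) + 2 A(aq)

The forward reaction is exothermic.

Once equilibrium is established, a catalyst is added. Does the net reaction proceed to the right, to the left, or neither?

no shift

A catalyst speeds both forward and reverse rates equally; it changes neither Q nor K — no shift from this change.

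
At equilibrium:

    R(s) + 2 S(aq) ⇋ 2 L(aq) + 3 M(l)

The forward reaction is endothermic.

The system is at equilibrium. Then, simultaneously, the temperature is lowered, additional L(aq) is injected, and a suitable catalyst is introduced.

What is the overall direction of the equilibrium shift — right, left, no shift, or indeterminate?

The forward reaction is endothermic. Lowering T favours the exothermic direction — shift to the left.
Adding L (aq), a product, drives the reaction to the left.
A catalyst speeds both forward and reverse rates equally; it changes neither Q nor K — no shift from this change.
Only the nonzero effect(s) matter; the net shift is to the left.

left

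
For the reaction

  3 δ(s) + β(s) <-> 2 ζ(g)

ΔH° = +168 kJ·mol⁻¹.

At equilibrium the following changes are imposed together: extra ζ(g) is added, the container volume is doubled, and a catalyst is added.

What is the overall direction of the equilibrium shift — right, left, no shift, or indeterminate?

Adding ζ (g), a product, drives the reaction to the left.
Gas moles: reactants 0, products 2 (Δn_gas = +2). Expansion shifts the system toward the side with more moles of gas — to the right.
A catalyst speeds both forward and reverse rates equally; it changes neither Q nor K — no shift from this change.
The individual effects push in opposite directions; without quantitative information the net direction cannot be determined.

cannot be determined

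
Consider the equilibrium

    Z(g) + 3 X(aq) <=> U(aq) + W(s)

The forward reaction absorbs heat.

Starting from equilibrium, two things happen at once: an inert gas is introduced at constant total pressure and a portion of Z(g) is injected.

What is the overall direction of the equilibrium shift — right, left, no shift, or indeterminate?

cannot be determined

Adding inert gas at constant total pressure expands the volume and lowers every reacting partial pressure. With Δn_gas = 0 − 1 = -1, Q moves away from K toward the side with fewer gas moles, so the system shifts toward the side with more gas moles — to the left.
Adding Z (g), a reactant, drives the reaction to the right.
The individual effects push in opposite directions; without quantitative information the net direction cannot be determined.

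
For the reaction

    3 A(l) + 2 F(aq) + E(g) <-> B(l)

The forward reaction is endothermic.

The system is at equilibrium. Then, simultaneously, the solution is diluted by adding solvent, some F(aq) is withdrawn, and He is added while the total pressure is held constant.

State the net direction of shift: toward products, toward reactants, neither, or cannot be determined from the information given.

Dilution lowers every aqueous concentration by the same factor. Δn_aq = 0 − 2 = -2, so the system shifts toward the side with more dissolved moles — to the left.
Removing F (aq), a reactant, drives the reaction to the left.
Adding inert gas at constant total pressure expands the volume and lowers every reacting partial pressure. With Δn_gas = 0 − 1 = -1, Q moves away from K toward the side with fewer gas moles, so the system shifts toward the side with more gas moles — to the left.
All effects act in the same direction — net shift to the left.

left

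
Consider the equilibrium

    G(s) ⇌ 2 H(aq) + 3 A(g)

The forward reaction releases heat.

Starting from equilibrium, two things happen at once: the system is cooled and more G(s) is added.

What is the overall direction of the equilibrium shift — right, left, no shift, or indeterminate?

The forward reaction is exothermic. Lowering T favours the exothermic direction — shift to the right.
G is a pure solid; its activity is 1 regardless of amount, so Q is unaffected — no shift from this change.
Only the nonzero effect(s) matter; the net shift is to the right.

right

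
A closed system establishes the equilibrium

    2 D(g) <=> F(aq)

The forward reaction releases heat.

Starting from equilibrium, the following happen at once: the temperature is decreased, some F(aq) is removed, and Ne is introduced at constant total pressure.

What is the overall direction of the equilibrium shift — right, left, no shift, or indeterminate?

The forward reaction is exothermic. Lowering T favours the exothermic direction — shift to the right.
Removing F (aq), a product, drives the reaction to the right.
Adding inert gas at constant total pressure expands the volume and lowers every reacting partial pressure. With Δn_gas = 0 − 2 = -2, Q moves away from K toward the side with fewer gas moles, so the system shifts toward the side with more gas moles — to the left.
The individual effects push in opposite directions; without quantitative information the net direction cannot be determined.

cannot be determined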